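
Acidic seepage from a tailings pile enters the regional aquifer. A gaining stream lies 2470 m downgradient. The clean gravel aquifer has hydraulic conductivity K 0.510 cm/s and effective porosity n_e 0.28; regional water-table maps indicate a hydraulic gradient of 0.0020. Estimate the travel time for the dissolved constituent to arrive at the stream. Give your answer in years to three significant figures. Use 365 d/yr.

2.15 years

K = 0.510 cm/s × 864 = 440.6 m/d
q = Ki = 440.6 × 0.0020 = 0.8813 m/d
v = Ki/n = 440.6·0.0020/0.28 = 3.147 m/d
t = L / v = 2470 / 3.147 = 784.8 d
   = 784.8 / 365 = 2.15 yr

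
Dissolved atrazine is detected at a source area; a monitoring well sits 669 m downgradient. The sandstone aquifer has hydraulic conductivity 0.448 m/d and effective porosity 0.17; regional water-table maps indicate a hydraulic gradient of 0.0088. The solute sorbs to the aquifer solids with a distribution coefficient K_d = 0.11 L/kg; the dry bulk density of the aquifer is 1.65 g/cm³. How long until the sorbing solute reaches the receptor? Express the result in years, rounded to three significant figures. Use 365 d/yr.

163 years

Specific discharge q = 0.448 × 0.0088 = 0.003942 m/d
v_s = q/n_e = 0.003942/0.17 = 0.02319 m/d
Retardation R = 1 + ρ_b·K_d/n = 1 + 1.65×0.11/0.17 = 2.068
Contaminant velocity v_c = v/R = 0.02319/2.068 = 0.01122 m/d
t = L/v_c = 669/0.01122 = 59650 d
   = 59650/365 = 163 yr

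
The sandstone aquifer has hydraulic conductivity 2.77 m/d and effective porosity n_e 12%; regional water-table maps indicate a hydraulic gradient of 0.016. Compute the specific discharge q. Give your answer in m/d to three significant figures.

q = Ki = 2.77 × 0.016 = 0.04432 m/d

0.0443 m/d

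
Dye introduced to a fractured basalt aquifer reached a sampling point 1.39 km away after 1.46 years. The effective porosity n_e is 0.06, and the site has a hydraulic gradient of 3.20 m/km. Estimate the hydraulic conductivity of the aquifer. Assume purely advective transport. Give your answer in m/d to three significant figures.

t = 1.46 years = 532.9 d
L = 1.39 km = 1390 m
v = L / t = 1390 / 532.9 = 2.608 m/d
K = v · n / i = 2.608 × 0.06 / 0.0032 = 48.9 m/d

48.9 m/d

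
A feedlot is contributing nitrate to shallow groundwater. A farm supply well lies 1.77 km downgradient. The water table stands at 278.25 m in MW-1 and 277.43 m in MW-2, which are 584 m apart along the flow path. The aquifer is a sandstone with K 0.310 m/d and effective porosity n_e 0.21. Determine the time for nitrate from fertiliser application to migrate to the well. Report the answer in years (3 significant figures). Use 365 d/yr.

Hydraulic gradient i = (278.25 − 277.43) / 584 = 0.82 / 584 = 0.001404
Specific discharge q = 0.310 × 0.001404 = 4.353e-4 m/d
Average linear velocity = 4.353e-4 / 0.21 = 0.002073 m/d
L = 1.77 km = 1770 m
t = L / v = 1770 / 0.002073 = 853900 d
   = 853900 / 365 = 2340 yr

2340 years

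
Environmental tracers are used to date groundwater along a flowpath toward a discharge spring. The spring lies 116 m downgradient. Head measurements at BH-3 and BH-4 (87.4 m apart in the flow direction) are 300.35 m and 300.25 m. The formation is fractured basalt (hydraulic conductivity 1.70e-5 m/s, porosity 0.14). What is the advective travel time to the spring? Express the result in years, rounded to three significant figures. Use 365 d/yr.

26.5 years

Hydraulic gradient i = (300.35 − 300.25) / 87.4 = 0.10 / 87.4 = 0.001144
K = 1.70e-5 m/s × 86400 s/d = 1.469 m/d
Specific discharge q = 1.469 × 0.001144 = 0.001681 m/d
v_s = q/n_e = 0.001681/0.14 = 0.01200 m/d
t = L / v = 116 / 0.01200 = 9664 d
   = 9664 / 365 = 26.5 yr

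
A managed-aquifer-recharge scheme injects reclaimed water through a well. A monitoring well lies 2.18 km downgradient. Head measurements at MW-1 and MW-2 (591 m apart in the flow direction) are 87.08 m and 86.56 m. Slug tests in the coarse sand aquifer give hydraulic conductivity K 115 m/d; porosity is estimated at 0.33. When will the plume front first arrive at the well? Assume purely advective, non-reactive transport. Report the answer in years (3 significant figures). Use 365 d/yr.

Hydraulic gradient i = (87.08 − 86.56) / 591 = 0.52 / 591 = 8.799e-4
Specific discharge q = 115 × 8.799e-4 = 0.1012 m/d
Average linear velocity = 0.1012 / 0.33 = 0.3066 m/d
L = 2.18 km = 2180 m
t = L / v = 2180 / 0.3066 = 7110 d
   = 7110 / 365 = 19.5 yr

19.5 years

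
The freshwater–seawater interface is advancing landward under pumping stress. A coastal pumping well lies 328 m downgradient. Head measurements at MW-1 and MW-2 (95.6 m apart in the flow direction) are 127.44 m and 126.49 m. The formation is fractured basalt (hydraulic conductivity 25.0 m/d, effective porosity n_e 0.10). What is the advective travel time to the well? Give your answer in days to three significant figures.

132 days

Hydraulic gradient i = (127.44 − 126.49) / 95.6 = 0.95 / 95.6 = 0.009937
Specific discharge q = 25.0 × 0.009937 = 0.2484 m/d
v_s = q/n_e = 0.2484/0.10 = 2.484 m/d
t = L / v = 328 / 2.484 = 132.0 d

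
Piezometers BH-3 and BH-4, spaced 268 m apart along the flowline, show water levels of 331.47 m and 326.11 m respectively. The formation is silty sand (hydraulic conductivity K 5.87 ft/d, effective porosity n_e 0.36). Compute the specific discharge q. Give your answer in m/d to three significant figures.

0.0358 m/d

Hydraulic gradient i = (331.47 − 326.11) / 268 = 5.36 / 268 = 0.02000
K = 5.87 ft/d × 0.3048 = 1.789 m/d
Darcy flux q = K·i = 1.789 × 0.02000 = 0.03578 m/d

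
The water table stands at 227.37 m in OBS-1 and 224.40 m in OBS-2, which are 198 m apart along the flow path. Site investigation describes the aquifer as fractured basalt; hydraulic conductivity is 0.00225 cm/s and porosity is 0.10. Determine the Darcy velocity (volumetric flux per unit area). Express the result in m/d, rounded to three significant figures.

Hydraulic gradient i = (227.37 − 224.40) / 198 = 2.97 / 198 = 0.01500
K = 0.00225 cm/s × 864 = 1.944 m/d
Specific discharge q = 1.944 × 0.01500 = 0.02916 m/d

0.0292 m/d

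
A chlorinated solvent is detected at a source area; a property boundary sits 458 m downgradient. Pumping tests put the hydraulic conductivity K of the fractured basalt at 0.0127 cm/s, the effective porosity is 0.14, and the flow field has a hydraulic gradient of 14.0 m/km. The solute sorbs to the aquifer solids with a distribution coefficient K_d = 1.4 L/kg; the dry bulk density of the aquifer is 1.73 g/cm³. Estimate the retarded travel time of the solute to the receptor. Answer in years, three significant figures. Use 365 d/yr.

K = 0.0127 cm/s × 864 = 10.97 m/d
Darcy flux q = K·i = 10.97 × 0.014 = 0.1536 m/d
v_s = q/n_e = 0.1536/0.14 = 1.097 m/d
Retardation R = 1 + ρ_b·K_d/n = 1 + 1.73×1.4/0.14 = 18.30
Contaminant velocity v_c = v/R = 1.097/18.30 = 0.05996 m/d
t = L/v_c = 458/0.05996 = 7638 d
   = 7638/365 = 20.9 yr

20.9 years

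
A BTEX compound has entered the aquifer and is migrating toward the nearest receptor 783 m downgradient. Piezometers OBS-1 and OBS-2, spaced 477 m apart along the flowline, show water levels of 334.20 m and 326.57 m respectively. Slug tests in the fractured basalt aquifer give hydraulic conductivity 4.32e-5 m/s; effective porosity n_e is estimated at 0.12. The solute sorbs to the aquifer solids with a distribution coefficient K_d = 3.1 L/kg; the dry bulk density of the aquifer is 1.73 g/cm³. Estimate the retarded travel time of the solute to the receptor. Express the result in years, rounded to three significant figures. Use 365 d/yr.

197 years

Hydraulic gradient i = (334.20 − 326.57) / 477 = 7.63 / 477 = 0.01600
K = 4.32e-5 m/s × 86400 s/d = 3.732 m/d
Specific discharge q = 3.732 × 0.01600 = 0.05970 m/d
Average linear velocity = 0.05970 / 0.12 = 0.4975 m/d
Retardation R = 1 + ρ_b·K_d/n = 1 + 1.73×3.1/0.12 = 45.69
Contaminant velocity v_c = v/R = 0.4975/45.69 = 0.01089 m/d
t = L/v_c = 783/0.01089 = 71910 d
   = 71910/365 = 197 yr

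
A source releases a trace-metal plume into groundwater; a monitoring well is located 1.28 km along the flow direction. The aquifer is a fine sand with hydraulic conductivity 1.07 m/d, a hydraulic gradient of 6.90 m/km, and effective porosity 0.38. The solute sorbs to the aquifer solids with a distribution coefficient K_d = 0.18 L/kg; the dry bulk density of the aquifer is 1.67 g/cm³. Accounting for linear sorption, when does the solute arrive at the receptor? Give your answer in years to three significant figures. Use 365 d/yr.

323 years

Darcy flux q = K·i = 1.07 × 0.0069 = 0.007383 m/d
v = Ki/n = 1.07·0.0069/0.38 = 0.01943 m/d
Retardation R = 1 + ρ_b·K_d/n = 1 + 1.67×0.18/0.38 = 1.791
Contaminant velocity v_c = v/R = 0.01943/1.791 = 0.01085 m/d
L = 1.28 km = 1280 m
t = L/v_c = 1280/0.01085 = 118000 d
   = 118000/365 = 323 yr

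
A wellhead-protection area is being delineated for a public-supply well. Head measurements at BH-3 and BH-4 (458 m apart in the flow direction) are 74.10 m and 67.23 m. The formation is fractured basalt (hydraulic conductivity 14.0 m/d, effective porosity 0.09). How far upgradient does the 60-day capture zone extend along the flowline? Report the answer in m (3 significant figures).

Hydraulic gradient i = (74.10 − 67.23) / 458 = 6.87 / 458 = 0.01500
Darcy flux q = K·i = 14.0 × 0.01500 = 0.2100 m/d
Seepage velocity v = q / n = 0.2100 / 0.09 = 2.333 m/d
L = v × T = 2.333 × 60 = 140.0 m

140 m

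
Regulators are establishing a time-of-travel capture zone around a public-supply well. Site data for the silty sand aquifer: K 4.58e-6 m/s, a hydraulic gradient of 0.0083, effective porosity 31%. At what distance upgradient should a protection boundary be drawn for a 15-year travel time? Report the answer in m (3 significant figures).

58.0 m

K = 4.58e-6 m/s × 86400 s/d = 0.3957 m/d
Specific discharge q = 0.3957 × 0.0083 = 0.003284 m/d
v_s = q/n_e = 0.003284/0.31 = 0.01059 m/d
T = 15 yr × 365 = 5475 d
L = v × T = 0.01059 × 5475 = 58.01 m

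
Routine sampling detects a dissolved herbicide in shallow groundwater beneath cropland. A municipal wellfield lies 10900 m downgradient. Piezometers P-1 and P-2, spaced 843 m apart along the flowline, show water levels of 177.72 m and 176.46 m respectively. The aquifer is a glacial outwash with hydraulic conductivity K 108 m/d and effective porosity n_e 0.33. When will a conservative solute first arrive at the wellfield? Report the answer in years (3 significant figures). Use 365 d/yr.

Hydraulic gradient i = (177.72 − 176.46) / 843 = 1.26 / 843 = 0.001495
Darcy flux q = K·i = 108 × 0.001495 = 0.1614 m/d
Average linear velocity = 0.1614 / 0.33 = 0.4892 m/d
t = L / v = 10900 / 0.4892 = 22280 d
   = 22280 / 365 = 61.0 yr

61.0 years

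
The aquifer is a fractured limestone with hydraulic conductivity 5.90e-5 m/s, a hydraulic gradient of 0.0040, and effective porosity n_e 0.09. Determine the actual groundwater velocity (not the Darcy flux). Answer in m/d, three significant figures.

0.227 m/d

K = 5.90e-5 m/s × 86400 s/d = 5.098 m/d
Darcy flux q = K·i = 5.098 × 0.0040 = 0.02039 m/d
Seepage velocity v = q / n = 0.02039 / 0.09 = 0.2266 m/d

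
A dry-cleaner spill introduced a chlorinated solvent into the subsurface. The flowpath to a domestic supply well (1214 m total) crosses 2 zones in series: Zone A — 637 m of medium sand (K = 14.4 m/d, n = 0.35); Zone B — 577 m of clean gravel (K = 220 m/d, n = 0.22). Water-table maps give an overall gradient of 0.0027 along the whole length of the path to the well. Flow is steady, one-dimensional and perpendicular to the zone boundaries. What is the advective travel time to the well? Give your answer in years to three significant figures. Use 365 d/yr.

Steady 1-D flow in series ⇒ the Darcy flux q is identical in every zone and the zone head losses add (resistances L/K in series).
Σ(L/K) = 637/14.4 + 577/220 = 44.24 + 2.623 = 46.86 d
K_eq = L_total / Σ(L/K) = 1214 / 46.86 = 25.91 m/d
q = K_eq · i = 25.91 × 0.0027 = 0.06995 m/d (same in every zone)
Zone A: v = q/n = 0.06995/0.35 = 0.1999 m/d → t_A = 637/0.1999 = 3187 d
Zone B: v = q/n = 0.06995/0.22 = 0.3180 m/d → t_B = 577/0.3180 = 1815 d
Total t = 3187 + 1815 = 5002 d
   = 5002 / 365 = 13.7 yr

13.7 years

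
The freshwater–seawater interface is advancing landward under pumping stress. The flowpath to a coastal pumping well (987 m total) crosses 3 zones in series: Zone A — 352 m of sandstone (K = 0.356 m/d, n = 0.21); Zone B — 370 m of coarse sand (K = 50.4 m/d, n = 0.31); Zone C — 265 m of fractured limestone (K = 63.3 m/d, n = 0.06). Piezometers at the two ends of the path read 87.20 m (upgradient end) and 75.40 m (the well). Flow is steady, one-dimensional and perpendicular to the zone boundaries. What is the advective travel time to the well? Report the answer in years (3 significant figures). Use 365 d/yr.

47.5 years

Total head drop ΔH = 87.20 − 75.40 = 11.80 m
Continuity: the same q passes through each zone, so ΔH = q·Σ(L_j/K_j) — the zones act as resistances in series.
Σ(L/K) = 352/0.356 + 370/50.4 + 265/63.3 = 988.8 + 7.341 + 4.186 = 1000 d
q = ΔH / Σ(L/K) = 11.80 / 1000 = 0.01180 m/d (same in every zone)
Zone A: v = q/n = 0.01180/0.21 = 0.05617 m/d → t_A = 352/0.05617 = 6266 d
Zone B: v = q/n = 0.01180/0.31 = 0.03805 m/d → t_B = 370/0.03805 = 9723 d
Zone C: v = q/n = 0.01180/0.06 = 0.1966 m/d → t_C = 265/0.1966 = 1348 d
Total t = 6266 + 9723 + 1348 = 17340 d
   = 17340 / 365 = 47.5 yr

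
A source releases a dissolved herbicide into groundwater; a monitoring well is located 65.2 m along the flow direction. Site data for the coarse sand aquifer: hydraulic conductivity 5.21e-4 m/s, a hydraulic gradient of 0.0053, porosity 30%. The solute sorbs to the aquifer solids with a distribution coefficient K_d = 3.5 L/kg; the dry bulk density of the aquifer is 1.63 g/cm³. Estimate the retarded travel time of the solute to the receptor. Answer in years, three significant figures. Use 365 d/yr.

4.50 years

K = 5.21e-4 m/s × 86400 s/d = 45.01 m/d
q = Ki = 45.01 × 0.0053 = 0.2386 m/d
Average linear velocity = 0.2386 / 0.30 = 0.7953 m/d
Retardation R = 1 + ρ_b·K_d/n = 1 + 1.63×3.5/0.30 = 20.02
Contaminant velocity v_c = v/R = 0.7953/20.02 = 0.03973 m/d
t = L/v_c = 65.2/0.03973 = 1641 d
   = 1641/365 = 4.50 yr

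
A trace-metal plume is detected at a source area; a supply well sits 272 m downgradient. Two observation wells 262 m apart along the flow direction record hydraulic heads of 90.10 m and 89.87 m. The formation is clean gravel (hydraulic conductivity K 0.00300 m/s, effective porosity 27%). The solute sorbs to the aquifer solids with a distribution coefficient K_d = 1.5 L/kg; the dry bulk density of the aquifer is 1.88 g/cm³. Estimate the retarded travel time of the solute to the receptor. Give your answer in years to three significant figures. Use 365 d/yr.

10.1 years

Hydraulic gradient i = (90.10 − 89.87) / 262 = 0.23 / 262 = 8.779e-4
K = 0.00300 m/s × 86400 s/d = 259.2 m/d
q = Ki = 259.2 × 8.779e-4 = 0.2275 m/d
v = Ki/n = 259.2·8.779e-4/0.27 = 0.8427 m/d
Retardation R = 1 + ρ_b·K_d/n = 1 + 1.88×1.5/0.27 = 11.44
Contaminant velocity v_c = v/R = 0.8427/11.44 = 0.07364 m/d
t = L/v_c = 272/0.07364 = 3694 d
   = 3694/365 = 10.1 yr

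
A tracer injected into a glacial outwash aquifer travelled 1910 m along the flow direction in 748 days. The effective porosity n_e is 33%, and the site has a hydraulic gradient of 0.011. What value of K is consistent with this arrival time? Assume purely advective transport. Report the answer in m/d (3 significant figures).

76.6 m/d

v = L / t = 1910 / 748 = 2.553 m/d
K = v · n / i = 2.553 × 0.33 / 0.011 = 76.6 m/d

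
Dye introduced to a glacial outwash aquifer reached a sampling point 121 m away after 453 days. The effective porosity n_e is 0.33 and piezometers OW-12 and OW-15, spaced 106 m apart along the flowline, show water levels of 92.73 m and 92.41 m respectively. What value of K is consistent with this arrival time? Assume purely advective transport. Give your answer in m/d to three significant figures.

Hydraulic gradient i = (92.73 − 92.41) / 106 = 0.32 / 106 = 0.003019
v = L / t = 121 / 453 = 0.2671 m/d
K = v · n / i = 0.2671 × 0.33 / 0.003019 = 29.2 m/d

29.2 m/d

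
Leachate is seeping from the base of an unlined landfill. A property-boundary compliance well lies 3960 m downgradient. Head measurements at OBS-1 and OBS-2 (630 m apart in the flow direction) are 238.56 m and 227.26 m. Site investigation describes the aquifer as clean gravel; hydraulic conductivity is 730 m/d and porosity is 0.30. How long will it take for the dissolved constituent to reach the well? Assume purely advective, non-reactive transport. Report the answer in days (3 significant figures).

Hydraulic gradient i = (238.56 − 227.26) / 630 = 11.30 / 630 = 0.01794
q = Ki = 730 × 0.01794 = 13.09 m/d
Seepage velocity v = q / n = 13.09 / 0.30 = 43.65 m/d
t = L / v = 3960 / 43.65 = 90.73 d

90.7 days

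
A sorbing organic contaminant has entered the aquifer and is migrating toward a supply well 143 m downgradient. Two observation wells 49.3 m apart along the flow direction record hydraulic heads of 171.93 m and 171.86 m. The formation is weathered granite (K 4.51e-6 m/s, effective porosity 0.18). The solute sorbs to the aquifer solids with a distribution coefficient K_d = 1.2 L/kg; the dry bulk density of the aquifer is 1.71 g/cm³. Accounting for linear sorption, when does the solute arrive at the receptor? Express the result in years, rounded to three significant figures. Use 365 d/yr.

Hydraulic gradient i = (171.93 − 171.86) / 49.3 = 0.07 / 49.3 = 0.001420
K = 4.51e-6 m/s × 86400 s/d = 0.3897 m/d
Specific discharge q = 0.3897 × 0.001420 = 5.533e-4 m/d
v = Ki/n = 0.3897·0.001420/0.18 = 0.003074 m/d
Retardation R = 1 + ρ_b·K_d/n = 1 + 1.71×1.2/0.18 = 12.40
Contaminant velocity v_c = v/R = 0.003074/12.40 = 2.479e-4 m/d
t = L/v_c = 143/2.479e-4 = 576900 d
   = 576900/365 = 1580 yr

1580 years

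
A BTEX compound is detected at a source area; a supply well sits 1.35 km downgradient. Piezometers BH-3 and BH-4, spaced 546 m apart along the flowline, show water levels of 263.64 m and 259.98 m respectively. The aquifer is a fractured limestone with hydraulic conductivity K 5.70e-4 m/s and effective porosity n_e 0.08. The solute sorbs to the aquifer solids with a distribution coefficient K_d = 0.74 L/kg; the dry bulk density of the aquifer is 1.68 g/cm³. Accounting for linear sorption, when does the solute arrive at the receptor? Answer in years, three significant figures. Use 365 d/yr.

Hydraulic gradient i = (263.64 − 259.98) / 546 = 3.66 / 546 = 0.006703
K = 5.70e-4 m/s × 86400 s/d = 49.25 m/d
Darcy flux q = K·i = 49.25 × 0.006703 = 0.3301 m/d
v = Ki/n = 49.25·0.006703/0.08 = 4.127 m/d
Retardation R = 1 + ρ_b·K_d/n = 1 + 1.68×0.74/0.08 = 16.54
Contaminant velocity v_c = v/R = 4.127/16.54 = 0.2495 m/d
L = 1.35 km = 1350 m
t = L/v_c = 1350/0.2495 = 5411 d
   = 5411/365 = 14.8 yr

14.8 years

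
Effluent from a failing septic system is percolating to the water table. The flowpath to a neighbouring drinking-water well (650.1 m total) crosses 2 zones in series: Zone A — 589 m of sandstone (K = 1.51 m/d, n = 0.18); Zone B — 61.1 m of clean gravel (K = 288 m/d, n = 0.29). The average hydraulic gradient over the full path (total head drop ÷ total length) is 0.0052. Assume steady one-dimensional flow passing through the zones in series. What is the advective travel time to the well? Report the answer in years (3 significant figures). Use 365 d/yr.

Steady 1-D flow in series ⇒ the Darcy flux q is identical in every zone and the zone head losses add (resistances L/K in series).
Σ(L/K) = 589/1.51 + 61.1/288 = 390.1 + 0.2122 = 390.3 d
K_eq = L_total / Σ(L/K) = 650.1 / 390.3 = 1.666 m/d
q = K_eq · i = 1.666 × 0.0052 = 0.008662 m/d (same in every zone)
Zone A: v = q/n = 0.008662/0.18 = 0.04812 m/d → t_A = 589/0.04812 = 12240 d
Zone B: v = q/n = 0.008662/0.29 = 0.02987 m/d → t_B = 61.1/0.02987 = 2046 d
Total t = 12240 + 2046 = 14290 d
   = 14290 / 365 = 39.1 yr

39.1 years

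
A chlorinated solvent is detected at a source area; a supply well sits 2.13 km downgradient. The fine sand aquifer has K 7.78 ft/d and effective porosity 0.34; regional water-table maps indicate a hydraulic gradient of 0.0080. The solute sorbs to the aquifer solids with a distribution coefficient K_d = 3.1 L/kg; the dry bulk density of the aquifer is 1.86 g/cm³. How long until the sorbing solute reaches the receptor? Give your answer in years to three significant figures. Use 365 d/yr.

1880 years

K = 7.78 ft/d × 0.3048 = 2.371 m/d
Darcy flux q = K·i = 2.371 × 0.0080 = 0.01897 m/d
v = Ki/n = 2.371·0.0080/0.34 = 0.05580 m/d
Retardation R = 1 + ρ_b·K_d/n = 1 + 1.86×3.1/0.34 = 17.96
Contaminant velocity v_c = v/R = 0.05580/17.96 = 0.003107 m/d
L = 2.13 km = 2130 m
t = L/v_c = 2130/0.003107 = 685600 d
   = 685600/365 = 1880 yr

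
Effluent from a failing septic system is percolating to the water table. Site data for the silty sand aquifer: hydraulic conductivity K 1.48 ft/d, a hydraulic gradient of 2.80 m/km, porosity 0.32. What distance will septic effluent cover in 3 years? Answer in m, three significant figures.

K = 1.48 ft/d × 0.3048 = 0.4511 m/d
Darcy flux q = K·i = 0.4511 × 0.0028 = 0.001263 m/d
v_s = q/n_e = 0.001263/0.32 = 0.003947 m/d
T = 3 yr × 365 = 1095 d
L = v × T = 0.003947 × 1095 = 4.322 m

4.32 m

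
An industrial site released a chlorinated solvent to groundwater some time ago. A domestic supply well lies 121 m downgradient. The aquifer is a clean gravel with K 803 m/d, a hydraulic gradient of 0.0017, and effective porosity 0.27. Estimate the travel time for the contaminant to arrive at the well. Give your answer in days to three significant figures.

23.9 days

Darcy flux q = K·i = 803 × 0.0017 = 1.365 m/d
v_s = q/n_e = 1.365/0.27 = 5.056 m/d
t = L / v = 121 / 5.056 = 23.93 d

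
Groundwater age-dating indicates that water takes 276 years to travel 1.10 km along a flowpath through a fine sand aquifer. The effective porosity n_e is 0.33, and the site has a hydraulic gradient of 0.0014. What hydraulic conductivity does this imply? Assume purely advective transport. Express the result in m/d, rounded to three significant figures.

2.57 m/d

t = 276 years = 100700 d
L = 1.10 km = 1100 m
v = L / t = 1100 / 100700 = 0.01092 m/d
K = v · n / i = 0.01092 × 0.33 / 0.0014 = 2.57 m/d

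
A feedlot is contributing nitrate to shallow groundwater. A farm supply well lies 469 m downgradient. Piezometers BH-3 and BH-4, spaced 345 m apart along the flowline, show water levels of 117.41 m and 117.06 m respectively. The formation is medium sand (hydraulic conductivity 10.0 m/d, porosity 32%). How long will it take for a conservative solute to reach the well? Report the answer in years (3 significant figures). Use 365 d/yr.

40.5 years

Hydraulic gradient i = (117.41 − 117.06) / 345 = 0.35 / 345 = 0.001014
Specific discharge q = 10.0 × 0.001014 = 0.01014 m/d
Seepage velocity v = q / n = 0.01014 / 0.32 = 0.03170 m/d
t = L / v = 469 / 0.03170 = 14790 d
   = 14790 / 365 = 40.5 yr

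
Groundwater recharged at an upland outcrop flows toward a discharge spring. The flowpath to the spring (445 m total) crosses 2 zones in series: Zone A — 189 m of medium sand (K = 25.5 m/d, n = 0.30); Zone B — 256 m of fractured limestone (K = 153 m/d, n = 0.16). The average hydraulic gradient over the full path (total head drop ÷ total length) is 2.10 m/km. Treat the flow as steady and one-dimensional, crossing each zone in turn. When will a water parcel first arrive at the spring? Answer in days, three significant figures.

Continuity: the same q passes through each zone, so ΔH = q·Σ(L_j/K_j) — the zones act as resistances in series.
Σ(L/K) = 189/25.5 + 256/153 = 7.412 + 1.673 = 9.085 d
K_eq = L_total / Σ(L/K) = 445 / 9.085 = 48.98 m/d
q = K_eq · i = 48.98 × 0.0021 = 0.1029 m/d (same in every zone)
Zone A: v = q/n = 0.1029/0.30 = 0.3429 m/d → t_A = 189/0.3429 = 551.2 d
Zone B: v = q/n = 0.1029/0.16 = 0.6429 m/d → t_B = 256/0.6429 = 398.2 d
Total t = 551.2 + 398.2 = 949.4 d

949 days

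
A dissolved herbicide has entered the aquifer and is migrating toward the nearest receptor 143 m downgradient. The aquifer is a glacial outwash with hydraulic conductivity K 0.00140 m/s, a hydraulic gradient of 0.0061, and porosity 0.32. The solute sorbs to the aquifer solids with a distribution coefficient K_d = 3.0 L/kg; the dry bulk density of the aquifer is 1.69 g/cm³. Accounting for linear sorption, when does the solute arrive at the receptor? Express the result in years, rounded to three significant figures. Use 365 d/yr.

2.86 years

K = 0.00140 m/s × 86400 s/d = 121.0 m/d
q = Ki = 121.0 × 0.0061 = 0.7379 m/d
Average linear velocity = 0.7379 / 0.32 = 2.306 m/d
Retardation R = 1 + ρ_b·K_d/n = 1 + 1.69×3.0/0.32 = 16.84
Contaminant velocity v_c = v/R = 2.306/16.84 = 0.1369 m/d
t = L/v_c = 143/0.1369 = 1045 d
   = 1045/365 = 2.86 yr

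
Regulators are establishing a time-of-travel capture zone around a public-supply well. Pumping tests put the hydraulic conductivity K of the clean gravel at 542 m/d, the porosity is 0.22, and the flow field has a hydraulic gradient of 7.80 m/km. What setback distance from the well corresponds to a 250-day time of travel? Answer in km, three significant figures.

Darcy flux q = K·i = 542 × 0.0078 = 4.228 m/d
Average linear velocity = 4.228 / 0.22 = 19.22 m/d
L = v × T = 19.22 × 250 = 4804 m
   = 4.80 km

4.80 km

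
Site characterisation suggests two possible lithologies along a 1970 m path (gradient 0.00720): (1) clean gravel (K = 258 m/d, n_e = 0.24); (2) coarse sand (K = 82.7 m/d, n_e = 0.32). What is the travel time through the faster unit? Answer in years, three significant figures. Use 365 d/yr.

Unit 1 (clean gravel): v = 258×0.0072/0.24 = 7.740 m/d, t = 1970/7.740 = 254.5 d
Unit 2 (coarse sand): v = 82.7×0.0072/0.32 = 1.861 m/d, t = 1970/1.861 = 1059 d
Faster: 254.5 d / 365 = 0.697 yr

0.697 years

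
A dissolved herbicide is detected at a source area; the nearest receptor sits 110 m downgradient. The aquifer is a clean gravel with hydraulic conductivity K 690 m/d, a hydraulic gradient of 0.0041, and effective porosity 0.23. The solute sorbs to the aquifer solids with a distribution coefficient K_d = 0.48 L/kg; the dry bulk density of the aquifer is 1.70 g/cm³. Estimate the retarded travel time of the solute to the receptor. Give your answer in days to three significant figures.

40.7 days

Specific discharge q = 690 × 0.0041 = 2.829 m/d
v_s = q/n_e = 2.829/0.23 = 12.30 m/d
Retardation R = 1 + ρ_b·K_d/n = 1 + 1.70×0.48/0.23 = 4.548
Contaminant velocity v_c = v/R = 12.30/4.548 = 2.705 m/d
t = L/v_c = 110/2.705 = 40.67 d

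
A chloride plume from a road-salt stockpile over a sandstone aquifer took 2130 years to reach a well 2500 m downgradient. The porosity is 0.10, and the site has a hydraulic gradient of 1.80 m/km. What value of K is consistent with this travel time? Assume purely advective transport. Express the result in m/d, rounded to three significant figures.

t = 2130 years = 777500 d
v = L / t = 2500 / 777500 = 0.003216 m/d
K = v · n / i = 0.003216 × 0.10 / 0.0018 = 0.179 m/d

0.179 m/d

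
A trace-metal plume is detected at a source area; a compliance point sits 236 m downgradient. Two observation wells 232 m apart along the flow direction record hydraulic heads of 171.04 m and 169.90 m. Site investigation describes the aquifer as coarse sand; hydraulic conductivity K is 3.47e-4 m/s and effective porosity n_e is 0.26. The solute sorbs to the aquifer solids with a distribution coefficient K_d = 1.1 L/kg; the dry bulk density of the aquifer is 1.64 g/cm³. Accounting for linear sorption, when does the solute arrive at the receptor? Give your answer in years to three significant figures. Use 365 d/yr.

9.06 years

Hydraulic gradient i = (171.04 − 169.90) / 232 = 1.14 / 232 = 0.004914
K = 3.47e-4 m/s × 86400 s/d = 29.98 m/d
q = Ki = 29.98 × 0.004914 = 0.1473 m/d
v_s = q/n_e = 0.1473/0.26 = 0.5666 m/d
Retardation R = 1 + ρ_b·K_d/n = 1 + 1.64×1.1/0.26 = 7.938
Contaminant velocity v_c = v/R = 0.5666/7.938 = 0.07138 m/d
t = L/v_c = 236/0.07138 = 3306 d
   = 3306/365 = 9.06 yr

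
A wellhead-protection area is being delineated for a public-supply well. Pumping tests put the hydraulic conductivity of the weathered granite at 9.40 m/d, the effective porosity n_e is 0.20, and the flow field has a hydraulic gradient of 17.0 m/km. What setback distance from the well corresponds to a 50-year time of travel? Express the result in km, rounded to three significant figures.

14.6 km

q = Ki = 9.40 × 0.017 = 0.1598 m/d
Average linear velocity = 0.1598 / 0.20 = 0.7990 m/d
T = 50 yr × 365 = 18250 d
L = v × T = 0.7990 × 18250 = 14580 m
   = 14.6 km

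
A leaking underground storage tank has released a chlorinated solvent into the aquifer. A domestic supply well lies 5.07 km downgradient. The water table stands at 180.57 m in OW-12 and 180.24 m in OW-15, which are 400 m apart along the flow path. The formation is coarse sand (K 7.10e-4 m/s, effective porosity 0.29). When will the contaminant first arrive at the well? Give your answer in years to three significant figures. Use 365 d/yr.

Hydraulic gradient i = (180.57 − 180.24) / 400 = 0.33 / 400 = 8.250e-4
K = 7.10e-4 m/s × 86400 s/d = 61.34 m/d
Specific discharge q = 61.34 × 8.250e-4 = 0.05061 m/d
v_s = q/n_e = 0.05061/0.29 = 0.1745 m/d
L = 5.07 km = 5070 m
t = L / v = 5070 / 0.1745 = 29050 d
   = 29050 / 365 = 79.6 yr

79.6 years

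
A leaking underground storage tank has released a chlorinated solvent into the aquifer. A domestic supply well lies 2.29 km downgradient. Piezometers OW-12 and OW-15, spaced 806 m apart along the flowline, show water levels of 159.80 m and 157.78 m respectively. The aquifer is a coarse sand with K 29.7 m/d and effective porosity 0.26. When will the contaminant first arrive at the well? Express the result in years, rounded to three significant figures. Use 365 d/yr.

Hydraulic gradient i = (159.80 − 157.78) / 806 = 2.02 / 806 = 0.002506
q = Ki = 29.7 × 0.002506 = 0.07443 m/d
Seepage velocity v = q / n = 0.07443 / 0.26 = 0.2863 m/d
L = 2.29 km = 2290 m
t = L / v = 2290 / 0.2863 = 7999 d
   = 7999 / 365 = 21.9 yr

21.9 years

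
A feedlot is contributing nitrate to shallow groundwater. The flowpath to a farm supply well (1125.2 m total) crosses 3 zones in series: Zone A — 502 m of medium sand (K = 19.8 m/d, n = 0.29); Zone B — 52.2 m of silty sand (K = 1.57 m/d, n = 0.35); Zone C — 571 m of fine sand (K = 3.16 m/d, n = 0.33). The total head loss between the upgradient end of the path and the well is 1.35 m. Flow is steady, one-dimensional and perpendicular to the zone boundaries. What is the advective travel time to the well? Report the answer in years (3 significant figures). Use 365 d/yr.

171 years

Continuity: the same q passes through each zone, so ΔH = q·Σ(L_j/K_j) — the zones act as resistances in series.
Σ(L/K) = 502/19.8 + 52.2/1.57 + 571/3.16 = 25.35 + 33.25 + 180.7 = 239.3 d
q = ΔH / Σ(L/K) = 1.35 / 239.3 = 0.005641 m/d (same in every zone)
Zone A: v = q/n = 0.005641/0.29 = 0.01945 m/d → t_A = 502/0.01945 = 25810 d
Zone B: v = q/n = 0.005641/0.35 = 0.01612 m/d → t_B = 52.2/0.01612 = 3239 d
Zone C: v = q/n = 0.005641/0.33 = 0.01710 m/d → t_C = 571/0.01710 = 33400 d
Total t = 25810 + 3239 + 33400 = 62440 d
   = 62440 / 365 = 171 yr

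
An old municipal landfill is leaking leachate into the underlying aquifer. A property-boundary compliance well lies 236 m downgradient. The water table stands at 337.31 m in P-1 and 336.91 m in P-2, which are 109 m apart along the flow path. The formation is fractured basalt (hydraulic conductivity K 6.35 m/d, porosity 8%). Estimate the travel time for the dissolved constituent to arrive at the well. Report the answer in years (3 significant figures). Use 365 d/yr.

Hydraulic gradient i = (337.31 − 336.91) / 109 = 0.40 / 109 = 0.003670
Specific discharge q = 6.35 × 0.003670 = 0.02330 m/d
v_s = q/n_e = 0.02330/0.08 = 0.2913 m/d
t = L / v = 236 / 0.2913 = 810.2 d
   = 810.2 / 365 = 2.22 yr

2.22 years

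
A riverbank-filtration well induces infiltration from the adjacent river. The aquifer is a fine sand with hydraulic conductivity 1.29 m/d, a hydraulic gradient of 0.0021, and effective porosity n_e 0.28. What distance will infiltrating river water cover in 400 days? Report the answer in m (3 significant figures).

3.87 m

Darcy flux q = K·i = 1.29 × 0.0021 = 0.002709 m/d
Seepage velocity v = q / n = 0.002709 / 0.28 = 0.009675 m/d
L = v × T = 0.009675 × 400 = 3.870 m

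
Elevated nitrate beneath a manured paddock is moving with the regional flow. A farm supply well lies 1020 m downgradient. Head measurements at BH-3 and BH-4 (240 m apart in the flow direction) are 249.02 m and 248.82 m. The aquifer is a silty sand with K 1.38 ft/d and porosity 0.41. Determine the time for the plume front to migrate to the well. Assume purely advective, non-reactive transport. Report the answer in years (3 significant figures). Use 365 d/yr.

Hydraulic gradient i = (249.02 − 248.82) / 240 = 0.20 / 240 = 8.333e-4
K = 1.38 ft/d × 0.3048 = 0.4206 m/d
Darcy flux q = K·i = 0.4206 × 8.333e-4 = 3.505e-4 m/d
Average linear velocity = 3.505e-4 / 0.41 = 8.549e-4 m/d
t = L / v = 1020 / 8.549e-4 = 1.193e6 d
   = 1.193e6 / 365 = 3270 yr

3270 years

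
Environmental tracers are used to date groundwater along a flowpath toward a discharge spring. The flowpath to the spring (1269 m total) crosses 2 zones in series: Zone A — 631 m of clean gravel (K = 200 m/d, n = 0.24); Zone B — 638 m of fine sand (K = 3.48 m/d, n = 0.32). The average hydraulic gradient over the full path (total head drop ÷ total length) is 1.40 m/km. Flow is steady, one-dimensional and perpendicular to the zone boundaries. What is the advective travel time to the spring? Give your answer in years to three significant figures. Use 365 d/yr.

For zones in series the flux q is common to all zones; the equivalent conductivity is the harmonic (thickness-weighted) mean, K_eq = L_total / Σ(L_j/K_j).
Σ(L/K) = 631/200 + 638/3.48 = 3.155 + 183.3 = 186.5 d
K_eq = L_total / Σ(L/K) = 1269 / 186.5 = 6.805 m/d
q = K_eq · i = 6.805 × 0.0014 = 0.009527 m/d (same in every zone)
Zone A: v = q/n = 0.009527/0.24 = 0.03969 m/d → t_A = 631/0.03969 = 15900 d
Zone B: v = q/n = 0.009527/0.32 = 0.02977 m/d → t_B = 638/0.02977 = 21430 d
Total t = 15900 + 21430 = 37330 d
   = 37330 / 365 = 102 yr

102 years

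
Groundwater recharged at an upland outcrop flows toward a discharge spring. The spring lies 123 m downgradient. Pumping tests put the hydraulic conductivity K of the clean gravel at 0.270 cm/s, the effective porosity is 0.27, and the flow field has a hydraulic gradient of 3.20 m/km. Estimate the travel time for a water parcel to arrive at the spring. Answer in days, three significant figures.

K = 0.270 cm/s × 864 = 233.3 m/d
Specific discharge q = 233.3 × 0.0032 = 0.7465 m/d
v = Ki/n = 233.3·0.0032/0.27 = 2.765 m/d
t = L / v = 123 / 2.765 = 44.49 d

44.5 days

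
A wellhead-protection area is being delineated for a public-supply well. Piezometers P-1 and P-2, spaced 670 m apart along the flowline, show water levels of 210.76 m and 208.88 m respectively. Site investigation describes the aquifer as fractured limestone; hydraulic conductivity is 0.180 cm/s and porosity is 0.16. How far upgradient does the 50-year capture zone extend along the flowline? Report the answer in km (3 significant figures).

Hydraulic gradient i = (210.76 − 208.88) / 670 = 1.88 / 670 = 0.002806
K = 0.180 cm/s × 864 = 155.5 m/d
Darcy flux q = K·i = 155.5 × 0.002806 = 0.4364 m/d
Seepage velocity v = q / n = 0.4364 / 0.16 = 2.727 m/d
T = 50 yr × 365 = 18250 d
L = v × T = 2.727 × 18250 = 49780 m
   = 49.8 km

49.8 km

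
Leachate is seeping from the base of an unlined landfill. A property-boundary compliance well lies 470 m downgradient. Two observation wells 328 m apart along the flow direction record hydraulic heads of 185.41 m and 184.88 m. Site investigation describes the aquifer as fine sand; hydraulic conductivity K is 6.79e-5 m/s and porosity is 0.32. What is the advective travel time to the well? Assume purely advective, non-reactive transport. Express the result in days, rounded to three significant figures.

Hydraulic gradient i = (185.41 − 184.88) / 328 = 0.53 / 328 = 0.001616
K = 6.79e-5 m/s × 86400 s/d = 5.867 m/d
Specific discharge q = 5.867 × 0.001616 = 0.009480 m/d
v = Ki/n = 5.867·0.001616/0.32 = 0.02962 m/d
t = L / v = 470 / 0.02962 = 15870 d

15900 days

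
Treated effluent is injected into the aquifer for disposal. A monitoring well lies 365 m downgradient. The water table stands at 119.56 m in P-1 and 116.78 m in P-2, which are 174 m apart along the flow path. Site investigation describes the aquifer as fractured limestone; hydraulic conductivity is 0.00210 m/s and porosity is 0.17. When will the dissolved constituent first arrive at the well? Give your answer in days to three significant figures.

Hydraulic gradient i = (119.56 − 116.78) / 174 = 2.78 / 174 = 0.01598
K = 0.00210 m/s × 86400 s/d = 181.4 m/d
Specific discharge q = 181.4 × 0.01598 = 2.899 m/d
v = Ki/n = 181.4·0.01598/0.17 = 17.05 m/d
t = L / v = 365 / 17.05 = 21.40 d

21.4 days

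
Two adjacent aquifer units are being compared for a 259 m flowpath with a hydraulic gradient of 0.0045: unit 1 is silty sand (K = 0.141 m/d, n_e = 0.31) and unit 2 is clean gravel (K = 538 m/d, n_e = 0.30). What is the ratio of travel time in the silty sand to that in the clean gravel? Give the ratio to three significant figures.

Unit 1 (silty sand): v = 0.141×0.0045/0.31 = 0.002047 m/d, t = 259/0.002047 = 126500 d
Unit 2 (clean gravel): v = 538×0.0045/0.30 = 8.070 m/d, t = 259/8.070 = 32.09 d
t(silty sand) / t(clean gravel) = 126500/32.09 = 3940

3940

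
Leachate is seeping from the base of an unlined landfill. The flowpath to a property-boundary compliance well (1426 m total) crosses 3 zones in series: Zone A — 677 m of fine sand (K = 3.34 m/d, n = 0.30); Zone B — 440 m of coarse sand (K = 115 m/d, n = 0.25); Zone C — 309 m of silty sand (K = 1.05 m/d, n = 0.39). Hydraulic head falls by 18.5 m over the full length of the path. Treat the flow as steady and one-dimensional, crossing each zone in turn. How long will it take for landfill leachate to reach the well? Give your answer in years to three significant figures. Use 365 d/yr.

Steady 1-D flow in series ⇒ the Darcy flux q is identical in every zone and the zone head losses add (resistances L/K in series).
Σ(L/K) = 677/3.34 + 440/115 + 309/1.05 = 202.7 + 3.826 + 294.3 = 500.8 d
q = ΔH / Σ(L/K) = 18.5 / 500.8 = 0.03694 m/d (same in every zone)
Zone A: v = q/n = 0.03694/0.30 = 0.1231 m/d → t_A = 677/0.1231 = 5498 d
Zone B: v = q/n = 0.03694/0.25 = 0.1478 m/d → t_B = 440/0.1478 = 2978 d
Zone C: v = q/n = 0.03694/0.39 = 0.09472 m/d → t_C = 309/0.09472 = 3262 d
Total t = 5498 + 2978 + 3262 = 11740 d
   = 11740 / 365 = 32.2 yr

32.2 years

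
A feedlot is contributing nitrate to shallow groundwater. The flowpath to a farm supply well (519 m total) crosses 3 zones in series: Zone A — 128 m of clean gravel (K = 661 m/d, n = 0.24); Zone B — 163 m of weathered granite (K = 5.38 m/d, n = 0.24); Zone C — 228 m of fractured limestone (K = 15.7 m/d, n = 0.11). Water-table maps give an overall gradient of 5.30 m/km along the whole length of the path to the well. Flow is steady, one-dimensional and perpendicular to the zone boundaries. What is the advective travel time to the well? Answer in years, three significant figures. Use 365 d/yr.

Continuity: the same q passes through each zone, so ΔH = q·Σ(L_j/K_j) — the zones act as resistances in series.
Σ(L/K) = 128/661 + 163/5.38 + 228/15.7 = 0.1936 + 30.30 + 14.52 = 45.01 d
K_eq = L_total / Σ(L/K) = 519 / 45.01 = 11.53 m/d
q = K_eq · i = 11.53 × 0.0053 = 0.06111 m/d (same in every zone)
Zone A: v = q/n = 0.06111/0.24 = 0.2546 m/d → t_A = 128/0.2546 = 502.7 d
Zone B: v = q/n = 0.06111/0.24 = 0.2546 m/d → t_B = 163/0.2546 = 640.2 d
Zone C: v = q/n = 0.06111/0.11 = 0.5555 m/d → t_C = 228/0.5555 = 410.4 d
Total t = 502.7 + 640.2 + 410.4 = 1553 d
   = 1553 / 365 = 4.26 yr

4.26 years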